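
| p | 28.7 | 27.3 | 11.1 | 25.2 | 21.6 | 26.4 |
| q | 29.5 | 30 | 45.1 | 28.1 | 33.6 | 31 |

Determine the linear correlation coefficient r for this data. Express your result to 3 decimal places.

n = 6, Σp = 140.3, Σq = 197.3, Σp² = 3490.75, Σq² = 6683.83, Σpq = 4418.54
nΣpq − ΣpΣq = 26511.24 − 27681.19 = -1169.95
nΣp² − (Σp)² = 20944.5 − 19684.09 = 1260.41; nΣq² − (Σq)² = 40102.98 − 38927.29 = 1175.69
r = -1169.95 / √(1260.41 × 1175.69) = -1169.95 / 1217.3132 ≈ -0.961

-0.961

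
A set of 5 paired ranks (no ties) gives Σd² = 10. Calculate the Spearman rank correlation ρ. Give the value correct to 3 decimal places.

0.500

ρ = 1 − 6Σd² / [n(n²−1)] = 1 − 6×10 / (5×24)
  = 1 − 60/120 = 1 − 0.5000 ≈ 0.500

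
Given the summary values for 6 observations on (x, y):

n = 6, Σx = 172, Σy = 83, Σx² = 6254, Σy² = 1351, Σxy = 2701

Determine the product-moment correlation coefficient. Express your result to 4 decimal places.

0.6209

r = (nΣxy − ΣxΣy) / √[(nΣx² − (Σx)²)(nΣy² − (Σy)²)]
Numerator: 6×2701 − 172×83 = 1930
Denominator: √[(37524 − 29584)(8106 − 6889)] = √[7940 × 1217] = 3108.5334
r = 1930 / 3108.5334 ≈ 0.6209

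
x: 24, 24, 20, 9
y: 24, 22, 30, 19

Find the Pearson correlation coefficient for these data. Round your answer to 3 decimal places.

0.468

n = 4, Σx = 77, Σy = 95, Σx² = 1633, Σy² = 2321, Σxy = 1875
nΣxy − ΣxΣy = 7500 − 7315 = 185
nΣx² − (Σx)² = 6532 − 5929 = 603; nΣy² − (Σy)² = 9284 − 9025 = 259
r = 185 / √(603 × 259) = 185 / 395.1924 ≈ 0.468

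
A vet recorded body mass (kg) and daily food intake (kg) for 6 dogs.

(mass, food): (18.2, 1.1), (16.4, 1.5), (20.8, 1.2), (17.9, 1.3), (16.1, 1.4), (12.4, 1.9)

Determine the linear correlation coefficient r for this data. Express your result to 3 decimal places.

n = 6, Σx = 101.8, Σy = 8.4, Σx² = 1766.22, Σy² = 12.16, Σxy = 138.95
nΣxy − ΣxΣy = 833.7 − 855.12 = -21.42
nΣx² − (Σx)² = 10597.32 − 10363.24 = 234.08; nΣy² − (Σy)² = 72.96 − 70.56 = 2.4
r = -21.42 / √(234.08 × 2.4) = -21.42 / 23.7022 ≈ -0.904

-0.904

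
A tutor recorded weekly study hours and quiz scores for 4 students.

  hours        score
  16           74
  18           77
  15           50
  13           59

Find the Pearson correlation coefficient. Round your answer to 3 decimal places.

0.717

n = 4, Σx = 62, Σy = 260, Σx² = 974, Σy² = 17386, Σxy = 4087
nΣxy − ΣxΣy = 16348 − 16120 = 228
nΣx² − (Σx)² = 3896 − 3844 = 52; nΣy² − (Σy)² = 69544 − 67600 = 1944
r = 228 / √(52 × 1944) = 228 / 317.9434 ≈ 0.717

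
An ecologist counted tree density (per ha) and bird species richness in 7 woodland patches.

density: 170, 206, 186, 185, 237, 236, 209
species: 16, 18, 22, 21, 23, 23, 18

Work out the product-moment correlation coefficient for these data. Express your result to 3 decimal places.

0.606

n = 7, Σx = 1429, Σy = 141, Σx² = 295703, Σy² = 2887, Σxy = 29046
nΣxy − ΣxΣy = 203322 − 201489 = 1833
nΣx² − (Σx)² = 2069921 − 2042041 = 27880; nΣy² − (Σy)² = 20209 − 19881 = 328
r = 1833 / √(27880 × 328) = 1833 / 3024.0106 ≈ 0.606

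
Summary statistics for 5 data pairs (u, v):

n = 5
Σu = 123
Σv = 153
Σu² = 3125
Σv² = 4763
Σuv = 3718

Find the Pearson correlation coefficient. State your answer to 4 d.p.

r = (nΣuv − ΣuΣv) / √[(nΣu² − (Σu)²)(nΣv² − (Σv)²)]
Numerator: 5×3718 − 123×153 = -229
Denominator: √[(15625 − 15129)(23815 − 23409)] = √[496 × 406] = 448.7494
r = -229 / 448.7494 ≈ -0.5103

-0.5103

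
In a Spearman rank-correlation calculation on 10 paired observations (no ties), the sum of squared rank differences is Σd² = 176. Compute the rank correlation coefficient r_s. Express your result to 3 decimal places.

-0.067

ρ = 1 − 6Σd² / [n(n²−1)] = 1 − 6×176 / (10×99)
  = 1 − 1056/990 = 1 − 1.0667 ≈ -0.067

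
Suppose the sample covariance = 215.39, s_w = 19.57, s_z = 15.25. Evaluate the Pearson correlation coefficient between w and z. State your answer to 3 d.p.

0.722

r = Cov(w,z) / (s_w · s_z) = 215.39 / (19.57 × 15.25)
  = 215.39 / 298.4425 ≈ 0.722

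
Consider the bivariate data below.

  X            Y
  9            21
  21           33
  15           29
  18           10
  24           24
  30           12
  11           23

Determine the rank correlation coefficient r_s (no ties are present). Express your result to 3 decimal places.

0.000

Rank X: 1, 5, 3, 4, 6, 7, 2
Rank Y: 3, 7, 6, 1, 5, 2, 4
d = rank(X) − rank(Y): -2, -2, -3, 3, 1, 5, -2; Σd² = 56
ρ = 1 − 6Σd² / [n(n²−1)] = 1 − 6×56 / (7×48) = 1 − 336/336 ≈ 0.000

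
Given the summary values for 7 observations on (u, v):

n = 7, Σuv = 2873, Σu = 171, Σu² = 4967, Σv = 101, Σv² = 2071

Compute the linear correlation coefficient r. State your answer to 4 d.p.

r = (nΣuv − ΣuΣv) / √[(nΣu² − (Σu)²)(nΣv² − (Σv)²)]
Numerator: 7×2873 − 171×101 = 2840
Denominator: √[(34769 − 29241)(14497 − 10201)] = √[5528 × 4296] = 4873.2215
r = 2840 / 4873.2215 ≈ 0.5828

0.5828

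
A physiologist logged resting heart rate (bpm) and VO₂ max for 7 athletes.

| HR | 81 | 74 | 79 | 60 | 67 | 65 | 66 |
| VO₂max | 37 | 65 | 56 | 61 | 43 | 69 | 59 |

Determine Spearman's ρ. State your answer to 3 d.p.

Rank HR: 7, 5, 6, 1, 4, 2, 3
Rank VO₂max: 1, 6, 3, 5, 2, 7, 4
d = rank(HR) − rank(VO₂max): 6, -1, 3, -4, 2, -5, -1; Σd² = 92
ρ = 1 − 6Σd² / [n(n²−1)] = 1 − 6×92 / (7×48) = 1 − 552/336 ≈ -0.643

-0.643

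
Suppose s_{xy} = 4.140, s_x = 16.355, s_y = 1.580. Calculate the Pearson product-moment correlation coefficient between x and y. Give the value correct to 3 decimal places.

r = Cov(x,y) / (s_x · s_y) = 4.140 / (16.355 × 1.580)
  = 4.140 / 25.8409 ≈ 0.160

0.160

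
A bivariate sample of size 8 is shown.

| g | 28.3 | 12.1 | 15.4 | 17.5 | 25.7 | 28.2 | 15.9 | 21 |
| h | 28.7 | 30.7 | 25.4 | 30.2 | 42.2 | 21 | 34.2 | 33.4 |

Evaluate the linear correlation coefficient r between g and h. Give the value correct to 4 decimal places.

n = 8, Σg = 164.1, Σh = 245.8, Σg² = 3640.25, Σh² = 7830.42, Σgh = 5025.26
nΣgh − ΣgΣh = 40202.08 − 40335.78 = -133.7
nΣg² − (Σg)² = 29122 − 26928.81 = 2193.19; nΣh² − (Σh)² = 62643.36 − 60417.64 = 2225.72
r = -133.7 / √(2193.19 × 2225.72) = -133.7 / 2209.3951 ≈ -0.0605

-0.0605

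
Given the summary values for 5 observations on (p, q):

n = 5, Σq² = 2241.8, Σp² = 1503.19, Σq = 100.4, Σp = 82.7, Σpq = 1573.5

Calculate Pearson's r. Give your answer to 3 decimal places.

-0.498

r = (nΣpq − ΣpΣq) / √[(nΣp² − (Σp)²)(nΣq² − (Σq)²)]
Numerator: 5×1573.5 − 82.7×100.4 = -435.58
Denominator: √[(7515.95 − 6839.29)(11209 − 10080.16)] = √[676.66 × 1128.84] = 873.9799
r = -435.58 / 873.9799 ≈ -0.498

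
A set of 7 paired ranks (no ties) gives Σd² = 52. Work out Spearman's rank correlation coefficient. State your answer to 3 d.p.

ρ = 1 − 6Σd² / [n(n²−1)] = 1 − 6×52 / (7×48)
  = 1 − 312/336 = 1 − 0.9286 ≈ 0.071

0.071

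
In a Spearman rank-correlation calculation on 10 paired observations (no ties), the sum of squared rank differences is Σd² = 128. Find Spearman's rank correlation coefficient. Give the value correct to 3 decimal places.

ρ = 1 − 6Σd² / [n(n²−1)] = 1 − 6×128 / (10×99)
  = 1 − 768/990 = 1 − 0.7758 ≈ 0.224

0.224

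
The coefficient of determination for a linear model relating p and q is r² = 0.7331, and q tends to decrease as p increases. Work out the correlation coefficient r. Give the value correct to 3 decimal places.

-0.856

|r| = √0.7331 = 0.856
The association is negative, so r = −0.856.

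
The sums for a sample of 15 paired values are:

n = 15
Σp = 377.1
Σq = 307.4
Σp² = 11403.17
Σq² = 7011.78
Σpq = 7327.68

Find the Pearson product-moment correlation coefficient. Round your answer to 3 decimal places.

-0.342

r = (nΣpq − ΣpΣq) / √[(nΣp² − (Σp)²)(nΣq² − (Σq)²)]
Numerator: 15×7327.68 − 377.1×307.4 = -6005.34
Denominator: √[(171047.55 − 142204.41)(105176.7 − 94494.76)] = √[28843.14 × 10681.94] = 17552.7972
r = -6005.34 / 17552.7972 ≈ -0.342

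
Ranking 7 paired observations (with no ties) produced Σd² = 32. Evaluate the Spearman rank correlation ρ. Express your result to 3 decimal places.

0.429

ρ = 1 − 6Σd² / [n(n²−1)] = 1 − 6×32 / (7×48)
  = 1 − 192/336 = 1 − 0.5714 ≈ 0.429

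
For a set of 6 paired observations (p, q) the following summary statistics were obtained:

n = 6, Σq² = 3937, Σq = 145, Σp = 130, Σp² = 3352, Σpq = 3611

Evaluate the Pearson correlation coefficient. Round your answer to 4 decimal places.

0.9750

r = (nΣpq − ΣpΣq) / √[(nΣp² − (Σp)²)(nΣq² − (Σq)²)]
Numerator: 6×3611 − 130×145 = 2816
Denominator: √[(20112 − 16900)(23622 − 21025)] = √[3212 × 2597] = 2888.1766
r = 2816 / 2888.1766 ≈ 0.9750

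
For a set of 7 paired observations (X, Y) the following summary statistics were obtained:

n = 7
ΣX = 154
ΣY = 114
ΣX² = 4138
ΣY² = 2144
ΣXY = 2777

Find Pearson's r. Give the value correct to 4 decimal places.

r = (nΣXY − ΣXΣY) / √[(nΣX² − (ΣX)²)(nΣY² − (ΣY)²)]
Numerator: 7×2777 − 154×114 = 1883
Denominator: √[(28966 − 23716)(15008 − 12996)] = √[5250 × 2012] = 3250.0769
r = 1883 / 3250.0769 ≈ 0.5794

0.5794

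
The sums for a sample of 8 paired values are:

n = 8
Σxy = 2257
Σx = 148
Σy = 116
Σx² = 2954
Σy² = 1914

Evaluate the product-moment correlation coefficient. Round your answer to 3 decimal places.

0.496

r = (nΣxy − ΣxΣy) / √[(nΣx² − (Σx)²)(nΣy² − (Σy)²)]
Numerator: 8×2257 − 148×116 = 888
Denominator: √[(23632 − 21904)(15312 − 13456)] = √[1728 × 1856] = 1790.8568
r = 888 / 1790.8568 ≈ 0.496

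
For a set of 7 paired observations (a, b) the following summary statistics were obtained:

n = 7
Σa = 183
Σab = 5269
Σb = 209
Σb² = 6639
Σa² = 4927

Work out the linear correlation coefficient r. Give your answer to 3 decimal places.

r = (nΣab − ΣaΣb) / √[(nΣa² − (Σa)²)(nΣb² − (Σb)²)]
Numerator: 7×5269 − 183×209 = -1364
Denominator: √[(34489 − 33489)(46473 − 43681)] = √[1000 × 2792] = 1670.9279
r = -1364 / 1670.9279 ≈ -0.816

-0.816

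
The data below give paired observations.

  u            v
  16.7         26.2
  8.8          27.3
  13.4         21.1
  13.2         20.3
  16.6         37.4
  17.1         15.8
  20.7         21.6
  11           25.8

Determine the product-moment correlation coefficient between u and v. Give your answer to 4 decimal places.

n = 8, Σu = 117.5, Σv = 195.5, Σu² = 1827.59, Σv² = 5069.63, Σuv = 2850.42
nΣuv − ΣuΣv = 22803.36 − 22971.25 = -167.89
nΣu² − (Σu)² = 14620.72 − 13806.25 = 814.47; nΣv² − (Σv)² = 40557.04 − 38220.25 = 2336.79
r = -167.89 / √(814.47 × 2336.79) = -167.89 / 1379.5816 ≈ -0.1217

-0.1217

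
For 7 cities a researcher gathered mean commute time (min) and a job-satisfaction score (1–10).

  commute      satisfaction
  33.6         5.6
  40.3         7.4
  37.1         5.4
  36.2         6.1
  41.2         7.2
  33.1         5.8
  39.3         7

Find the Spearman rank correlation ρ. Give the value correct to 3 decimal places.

0.714

Rank commute: 2, 6, 4, 3, 7, 1, 5
Rank satisfaction: 2, 7, 1, 4, 6, 3, 5
d = rank(commute) − rank(satisfaction): 0, -1, 3, -1, 1, -2, 0; Σd² = 16
ρ = 1 − 6Σd² / [n(n²−1)] = 1 − 6×16 / (7×48) = 1 − 96/336 ≈ 0.714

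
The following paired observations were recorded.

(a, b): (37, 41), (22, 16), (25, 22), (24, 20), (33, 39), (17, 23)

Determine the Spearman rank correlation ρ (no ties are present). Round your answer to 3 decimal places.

0.657

Rank a: 6, 2, 4, 3, 5, 1
Rank b: 6, 1, 3, 2, 5, 4
d = rank(a) − rank(b): 0, 1, 1, 1, 0, -3; Σd² = 12
ρ = 1 − 6Σd² / [n(n²−1)] = 1 − 6×12 / (6×35) = 1 − 72/210 ≈ 0.657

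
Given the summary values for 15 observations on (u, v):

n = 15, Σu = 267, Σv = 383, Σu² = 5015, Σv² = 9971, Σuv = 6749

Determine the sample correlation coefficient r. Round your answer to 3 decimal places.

r = (nΣuv − ΣuΣv) / √[(nΣu² − (Σu)²)(nΣv² − (Σv)²)]
Numerator: 15×6749 − 267×383 = -1026
Denominator: √[(75225 − 71289)(149565 − 146689)] = √[3936 × 2876] = 3364.5113
r = -1026 / 3364.5113 ≈ -0.305

-0.305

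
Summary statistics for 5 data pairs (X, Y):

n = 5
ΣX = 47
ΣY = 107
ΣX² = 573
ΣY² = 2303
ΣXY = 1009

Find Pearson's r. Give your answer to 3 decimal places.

0.077

r = (nΣXY − ΣXΣY) / √[(nΣX² − (ΣX)²)(nΣY² − (ΣY)²)]
Numerator: 5×1009 − 47×107 = 16
Denominator: √[(2865 − 2209)(11515 − 11449)] = √[656 × 66] = 208.0769
r = 16 / 208.0769 ≈ 0.077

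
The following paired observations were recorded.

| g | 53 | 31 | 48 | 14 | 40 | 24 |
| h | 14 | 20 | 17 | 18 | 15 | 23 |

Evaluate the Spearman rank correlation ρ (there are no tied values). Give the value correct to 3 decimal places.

-0.771

Rank g: 6, 3, 5, 1, 4, 2
Rank h: 1, 5, 3, 4, 2, 6
d = rank(g) − rank(h): 5, -2, 2, -3, 2, -4; Σd² = 62
ρ = 1 − 6Σd² / [n(n²−1)] = 1 − 6×62 / (6×35) = 1 − 372/210 ≈ -0.771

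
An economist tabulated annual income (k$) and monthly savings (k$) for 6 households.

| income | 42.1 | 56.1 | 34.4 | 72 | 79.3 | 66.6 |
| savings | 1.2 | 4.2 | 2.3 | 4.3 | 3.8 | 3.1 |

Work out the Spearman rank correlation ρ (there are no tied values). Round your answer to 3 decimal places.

0.657

Rank income: 2, 3, 1, 5, 6, 4
Rank savings: 1, 5, 2, 6, 4, 3
d = rank(income) − rank(savings): 1, -2, -1, -1, 2, 1; Σd² = 12
ρ = 1 − 6Σd² / [n(n²−1)] = 1 − 6×12 / (6×35) = 1 − 72/210 ≈ 0.657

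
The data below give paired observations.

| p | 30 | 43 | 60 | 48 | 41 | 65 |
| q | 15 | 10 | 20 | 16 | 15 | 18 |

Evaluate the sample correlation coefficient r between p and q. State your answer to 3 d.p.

0.626

n = 6, Σp = 287, Σq = 94, Σp² = 14559, Σq² = 1530, Σpq = 4633
nΣpq − ΣpΣq = 27798 − 26978 = 820
nΣp² − (Σp)² = 87354 − 82369 = 4985; nΣq² − (Σq)² = 9180 − 8836 = 344
r = 820 / √(4985 × 344) = 820 / 1309.5190 ≈ 0.626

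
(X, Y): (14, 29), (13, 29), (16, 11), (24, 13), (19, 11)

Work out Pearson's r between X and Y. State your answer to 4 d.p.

-0.7070

n = 5, ΣX = 86, ΣY = 93, ΣX² = 1558, ΣY² = 2093, ΣXY = 1480
nΣXY − ΣXΣY = 7400 − 7998 = -598
nΣX² − (ΣX)² = 7790 − 7396 = 394; nΣY² − (ΣY)² = 10465 − 8649 = 1816
r = -598 / √(394 × 1816) = -598 / 845.8747 ≈ -0.7070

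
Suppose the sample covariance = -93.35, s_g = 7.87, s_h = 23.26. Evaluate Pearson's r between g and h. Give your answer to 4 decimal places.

-0.5100

r = Cov(g,h) / (s_g · s_h) = -93.35 / (7.87 × 23.26)
  = -93.35 / 183.0562 ≈ -0.5100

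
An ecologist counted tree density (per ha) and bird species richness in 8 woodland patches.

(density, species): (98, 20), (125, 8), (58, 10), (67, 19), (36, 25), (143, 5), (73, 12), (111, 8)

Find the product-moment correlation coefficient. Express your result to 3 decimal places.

n = 8, Σx = 711, Σy = 107, Σx² = 72477, Σy² = 1783, Σxy = 8192
nΣxy − ΣxΣy = 65536 − 76077 = -10541
nΣx² − (Σx)² = 579816 − 505521 = 74295; nΣy² − (Σy)² = 14264 − 11449 = 2815
r = -10541 / √(74295 × 2815) = -10541 / 14461.6882 ≈ -0.729

-0.729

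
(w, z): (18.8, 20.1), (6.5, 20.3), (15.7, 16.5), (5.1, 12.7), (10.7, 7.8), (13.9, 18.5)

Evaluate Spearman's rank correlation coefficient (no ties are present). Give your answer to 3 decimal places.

0.257

Rank w: 6, 2, 5, 1, 3, 4
Rank z: 5, 6, 3, 2, 1, 4
d = rank(w) − rank(z): 1, -4, 2, -1, 2, 0; Σd² = 26
ρ = 1 − 6Σd² / [n(n²−1)] = 1 − 6×26 / (6×35) = 1 − 156/210 ≈ 0.257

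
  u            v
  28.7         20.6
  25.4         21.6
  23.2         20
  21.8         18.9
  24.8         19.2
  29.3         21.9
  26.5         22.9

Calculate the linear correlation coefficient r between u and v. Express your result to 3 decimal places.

n = 7, Σu = 179.7, Σv = 145.1, Σu² = 4658.11, Σv² = 3020.79, Σuv = 3740.56
nΣuv − ΣuΣv = 26183.92 − 26074.47 = 109.45
nΣu² − (Σu)² = 32606.77 − 32292.09 = 314.68; nΣv² − (Σv)² = 21145.53 − 21054.01 = 91.52
r = 109.45 / √(314.68 × 91.52) = 109.45 / 169.7042 ≈ 0.645

0.645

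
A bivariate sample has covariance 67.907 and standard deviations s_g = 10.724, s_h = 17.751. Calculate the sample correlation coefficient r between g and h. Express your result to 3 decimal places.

r = Cov(g,h) / (s_g · s_h) = 67.907 / (10.724 × 17.751)
  = 67.907 / 190.3617 ≈ 0.357

0.357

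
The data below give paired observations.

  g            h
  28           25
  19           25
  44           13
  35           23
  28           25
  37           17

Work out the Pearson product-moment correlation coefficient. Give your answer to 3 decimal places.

n = 6, Σg = 191, Σh = 128, Σg² = 6459, Σh² = 2862, Σgh = 3881
nΣgh − ΣgΣh = 23286 − 24448 = -1162
nΣg² − (Σg)² = 38754 − 36481 = 2273; nΣh² − (Σh)² = 17172 − 16384 = 788
r = -1162 / √(2273 × 788) = -1162 / 1338.3288 ≈ -0.868

-0.868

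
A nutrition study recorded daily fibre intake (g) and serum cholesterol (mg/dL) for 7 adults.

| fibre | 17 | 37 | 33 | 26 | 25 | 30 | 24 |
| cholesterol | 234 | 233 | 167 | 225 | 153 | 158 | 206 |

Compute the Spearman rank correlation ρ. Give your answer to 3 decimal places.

Rank fibre: 1, 7, 6, 4, 3, 5, 2
Rank cholesterol: 7, 6, 3, 5, 1, 2, 4
d = rank(fibre) − rank(cholesterol): -6, 1, 3, -1, 2, 3, -2; Σd² = 64
ρ = 1 − 6Σd² / [n(n²−1)] = 1 − 6×64 / (7×48) = 1 − 384/336 ≈ -0.143

-0.143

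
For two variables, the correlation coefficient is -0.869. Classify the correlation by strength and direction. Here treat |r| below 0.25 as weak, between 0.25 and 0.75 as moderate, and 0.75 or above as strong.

r = -0.869 < 0 so the relationship is negative.
|r| = 0.869, which falls in the strong range.

strong negative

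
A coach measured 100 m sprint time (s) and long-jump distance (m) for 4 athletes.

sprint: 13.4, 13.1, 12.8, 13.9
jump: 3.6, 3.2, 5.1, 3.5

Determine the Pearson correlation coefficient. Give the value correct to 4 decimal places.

-0.6100

n = 4, Σx = 53.2, Σy = 15.4, Σx² = 708.22, Σy² = 61.46, Σxy = 204.09
nΣxy − ΣxΣy = 816.36 − 819.28 = -2.92
nΣx² − (Σx)² = 2832.88 − 2830.24 = 2.64; nΣy² − (Σy)² = 245.84 − 237.16 = 8.68
r = -2.92 / √(2.64 × 8.68) = -2.92 / 4.7870 ≈ -0.6100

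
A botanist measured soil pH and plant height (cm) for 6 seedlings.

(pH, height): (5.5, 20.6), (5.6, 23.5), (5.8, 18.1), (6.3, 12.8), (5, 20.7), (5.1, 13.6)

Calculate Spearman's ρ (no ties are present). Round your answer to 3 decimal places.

Rank pH: 3, 4, 5, 6, 1, 2
Rank height: 4, 6, 3, 1, 5, 2
d = rank(pH) − rank(height): -1, -2, 2, 5, -4, 0; Σd² = 50
ρ = 1 − 6Σd² / [n(n²−1)] = 1 − 6×50 / (6×35) = 1 − 300/210 ≈ -0.429

-0.429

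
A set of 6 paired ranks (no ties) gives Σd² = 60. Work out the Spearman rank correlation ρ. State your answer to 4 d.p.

-0.7143

ρ = 1 − 6Σd² / [n(n²−1)] = 1 − 6×60 / (6×35)
  = 1 − 360/210 = 1 − 1.71429 ≈ -0.7143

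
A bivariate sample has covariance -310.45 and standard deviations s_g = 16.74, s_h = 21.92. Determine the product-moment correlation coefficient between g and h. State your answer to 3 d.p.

-0.846

r = Cov(g,h) / (s_g · s_h) = -310.45 / (16.74 × 21.92)
  = -310.45 / 366.9408 ≈ -0.846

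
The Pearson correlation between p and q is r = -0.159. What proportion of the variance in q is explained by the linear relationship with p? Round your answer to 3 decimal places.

r² = (-0.159)² = 0.025

0.025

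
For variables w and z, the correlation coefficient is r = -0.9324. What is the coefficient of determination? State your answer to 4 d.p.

0.8694

r² = (-0.9324)² = 0.8694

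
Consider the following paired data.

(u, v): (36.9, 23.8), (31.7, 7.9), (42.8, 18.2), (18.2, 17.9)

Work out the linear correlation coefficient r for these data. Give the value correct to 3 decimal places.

n = 4, Σu = 129.6, Σv = 67.8, Σu² = 4529.58, Σv² = 1280.5, Σuv = 2233.39
nΣuv − ΣuΣv = 8933.56 − 8786.88 = 146.68
nΣu² − (Σu)² = 18118.32 − 16796.16 = 1322.16; nΣv² − (Σv)² = 5122 − 4596.84 = 525.16
r = 146.68 / √(1322.16 × 525.16) = 146.68 / 833.2740 ≈ 0.176

0.176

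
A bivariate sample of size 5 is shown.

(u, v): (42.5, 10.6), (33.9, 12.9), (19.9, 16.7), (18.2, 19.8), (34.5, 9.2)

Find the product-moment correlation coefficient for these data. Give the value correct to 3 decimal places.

n = 5, Σu = 149, Σv = 69.2, Σu² = 4872.96, Σv² = 1034.34, Σuv = 1897.9
nΣuv − ΣuΣv = 9489.5 − 10310.8 = -821.3
nΣu² − (Σu)² = 24364.8 − 22201 = 2163.8; nΣv² − (Σv)² = 5171.7 − 4788.64 = 383.06
r = -821.3 / √(2163.8 × 383.06) = -821.3 / 910.4204 ≈ -0.902

-0.902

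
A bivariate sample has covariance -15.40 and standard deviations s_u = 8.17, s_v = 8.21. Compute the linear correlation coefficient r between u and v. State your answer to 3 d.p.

r = Cov(u,v) / (s_u · s_v) = -15.40 / (8.17 × 8.21)
  = -15.40 / 67.0757 ≈ -0.230

-0.230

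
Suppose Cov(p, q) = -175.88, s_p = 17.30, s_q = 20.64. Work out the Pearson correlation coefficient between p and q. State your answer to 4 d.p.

-0.4926

r = Cov(p,q) / (s_p · s_q) = -175.88 / (17.30 × 20.64)
  = -175.88 / 357.0720 ≈ -0.4926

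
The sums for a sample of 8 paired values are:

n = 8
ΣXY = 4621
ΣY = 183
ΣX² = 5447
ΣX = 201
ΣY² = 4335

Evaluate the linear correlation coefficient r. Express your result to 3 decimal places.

r = (nΣXY − ΣXΣY) / √[(nΣX² − (ΣX)²)(nΣY² − (ΣY)²)]
Numerator: 8×4621 − 201×183 = 185
Denominator: √[(43576 − 40401)(34680 − 33489)] = √[3175 × 1191] = 1944.5886
r = 185 / 1944.5886 ≈ 0.095

0.095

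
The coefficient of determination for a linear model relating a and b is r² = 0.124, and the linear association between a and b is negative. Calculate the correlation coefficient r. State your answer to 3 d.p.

|r| = √0.124 = 0.352
The association is negative, so r = −0.352.

-0.352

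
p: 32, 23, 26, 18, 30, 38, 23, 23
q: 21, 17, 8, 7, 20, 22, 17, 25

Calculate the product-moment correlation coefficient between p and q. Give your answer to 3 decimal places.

n = 8, Σp = 213, Σq = 137, Σp² = 5955, Σq² = 2641, Σpq = 3799
nΣpq − ΣpΣq = 30392 − 29181 = 1211
nΣp² − (Σp)² = 47640 − 45369 = 2271; nΣq² − (Σq)² = 21128 − 18769 = 2359
r = 1211 / √(2271 × 2359) = 1211 / 2314.5818 ≈ 0.523

0.523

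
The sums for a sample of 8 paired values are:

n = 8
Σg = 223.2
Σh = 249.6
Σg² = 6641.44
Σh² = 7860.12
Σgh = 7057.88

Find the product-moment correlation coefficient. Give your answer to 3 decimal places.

r = (nΣgh − ΣgΣh) / √[(nΣg² − (Σg)²)(nΣh² − (Σh)²)]
Numerator: 8×7057.88 − 223.2×249.6 = 752.32
Denominator: √[(53131.52 − 49818.24)(62880.96 − 62300.16)] = √[3313.28 × 580.8] = 1387.2105
r = 752.32 / 1387.2105 ≈ 0.542

0.542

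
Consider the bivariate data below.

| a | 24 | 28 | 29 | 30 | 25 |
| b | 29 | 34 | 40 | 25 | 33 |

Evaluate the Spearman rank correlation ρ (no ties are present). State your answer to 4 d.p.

Rank a: 1, 3, 4, 5, 2
Rank b: 2, 4, 5, 1, 3
d = rank(a) − rank(b): -1, -1, -1, 4, -1; Σd² = 20
ρ = 1 − 6Σd² / [n(n²−1)] = 1 − 6×20 / (5×24) = 1 − 120/120 ≈ 0.0000

0.0000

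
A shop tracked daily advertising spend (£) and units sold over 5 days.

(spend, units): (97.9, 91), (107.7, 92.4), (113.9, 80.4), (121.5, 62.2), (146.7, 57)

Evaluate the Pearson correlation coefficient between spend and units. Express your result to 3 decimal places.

n = 5, Σx = 587.7, Σy = 383, Σx² = 70440.05, Σy² = 30400.76, Σxy = 43937.14
nΣxy − ΣxΣy = 219685.7 − 225089.1 = -5403.4
nΣx² − (Σx)² = 352200.25 − 345391.29 = 6808.96; nΣy² − (Σy)² = 152003.8 − 146689 = 5314.8
r = -5403.4 / √(6808.96 × 5314.8) = -5403.4 / 6015.6679 ≈ -0.898

-0.898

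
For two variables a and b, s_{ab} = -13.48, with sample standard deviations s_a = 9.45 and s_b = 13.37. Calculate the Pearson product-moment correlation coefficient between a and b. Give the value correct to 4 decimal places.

-0.1067

r = Cov(a,b) / (s_a · s_b) = -13.48 / (9.45 × 13.37)
  = -13.48 / 126.3465 ≈ -0.1067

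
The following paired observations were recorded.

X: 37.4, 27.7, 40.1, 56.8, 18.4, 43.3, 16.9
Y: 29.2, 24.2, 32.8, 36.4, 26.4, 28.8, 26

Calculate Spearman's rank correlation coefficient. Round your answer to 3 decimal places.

0.786

Rank X: 4, 3, 5, 7, 2, 6, 1
Rank Y: 5, 1, 6, 7, 3, 4, 2
d = rank(X) − rank(Y): -1, 2, -1, 0, -1, 2, -1; Σd² = 12
ρ = 1 − 6Σd² / [n(n²−1)] = 1 − 6×12 / (7×48) = 1 − 72/336 ≈ 0.786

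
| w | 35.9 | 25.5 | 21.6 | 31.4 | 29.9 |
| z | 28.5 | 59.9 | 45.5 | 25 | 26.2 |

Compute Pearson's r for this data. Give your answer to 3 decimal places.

n = 5, Σw = 144.3, Σz = 185.1, Σw² = 4285.59, Σz² = 7781.95, Σwz = 5101.78
nΣwz − ΣwΣz = 25508.9 − 26709.93 = -1201.03
nΣw² − (Σw)² = 21427.95 − 20822.49 = 605.46; nΣz² − (Σz)² = 38909.75 − 34262.01 = 4647.74
r = -1201.03 / √(605.46 × 4647.74) = -1201.03 / 1677.5043 ≈ -0.716

-0.716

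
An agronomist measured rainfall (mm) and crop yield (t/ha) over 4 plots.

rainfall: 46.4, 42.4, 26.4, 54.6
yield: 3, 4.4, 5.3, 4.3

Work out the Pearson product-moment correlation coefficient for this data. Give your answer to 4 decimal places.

n = 4, Σx = 169.8, Σy = 17, Σx² = 7628.84, Σy² = 74.94, Σxy = 700.46
nΣxy − ΣxΣy = 2801.84 − 2886.6 = -84.76
nΣx² − (Σx)² = 30515.36 − 28832.04 = 1683.32; nΣy² − (Σy)² = 299.76 − 289 = 10.76
r = -84.76 / √(1683.32 × 10.76) = -84.76 / 134.5828 ≈ -0.6298

-0.6298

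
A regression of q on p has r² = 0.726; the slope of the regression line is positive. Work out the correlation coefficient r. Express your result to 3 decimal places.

|r| = √0.726 = 0.852
The association is positive, so r = 0.852.

0.852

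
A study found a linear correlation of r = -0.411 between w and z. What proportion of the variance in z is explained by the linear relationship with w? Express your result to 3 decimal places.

0.169

r² = (-0.411)² = 0.169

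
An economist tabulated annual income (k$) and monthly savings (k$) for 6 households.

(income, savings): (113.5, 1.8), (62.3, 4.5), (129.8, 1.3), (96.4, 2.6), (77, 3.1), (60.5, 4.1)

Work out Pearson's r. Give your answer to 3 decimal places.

n = 6, Σx = 539.5, Σy = 17.4, Σx² = 52493.79, Σy² = 58.36, Σxy = 1390.78
nΣxy − ΣxΣy = 8344.68 − 9387.3 = -1042.62
nΣx² − (Σx)² = 314962.74 − 291060.25 = 23902.49; nΣy² − (Σy)² = 350.16 − 302.76 = 47.4
r = -1042.62 / √(23902.49 × 47.4) = -1042.62 / 1064.4144 ≈ -0.980

-0.980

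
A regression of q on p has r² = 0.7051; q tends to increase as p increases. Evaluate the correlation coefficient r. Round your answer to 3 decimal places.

|r| = √0.7051 = 0.840
The association is positive, so r = 0.840.

0.840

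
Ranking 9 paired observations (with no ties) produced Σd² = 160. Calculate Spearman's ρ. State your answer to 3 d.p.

ρ = 1 − 6Σd² / [n(n²−1)] = 1 − 6×160 / (9×80)
  = 1 − 960/720 = 1 − 1.3333 ≈ -0.333

-0.333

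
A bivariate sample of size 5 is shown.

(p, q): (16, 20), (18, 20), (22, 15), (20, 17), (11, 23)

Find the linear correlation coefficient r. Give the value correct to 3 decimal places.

n = 5, Σp = 87, Σq = 95, Σp² = 1585, Σq² = 1843, Σpq = 1603
nΣpq − ΣpΣq = 8015 − 8265 = -250
nΣp² − (Σp)² = 7925 − 7569 = 356; nΣq² − (Σq)² = 9215 − 9025 = 190
r = -250 / √(356 × 190) = -250 / 260.0769 ≈ -0.961

-0.961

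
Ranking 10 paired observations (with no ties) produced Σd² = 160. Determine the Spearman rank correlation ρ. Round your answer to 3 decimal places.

ρ = 1 − 6Σd² / [n(n²−1)] = 1 − 6×160 / (10×99)
  = 1 − 960/990 = 1 − 0.9697 ≈ 0.030

0.030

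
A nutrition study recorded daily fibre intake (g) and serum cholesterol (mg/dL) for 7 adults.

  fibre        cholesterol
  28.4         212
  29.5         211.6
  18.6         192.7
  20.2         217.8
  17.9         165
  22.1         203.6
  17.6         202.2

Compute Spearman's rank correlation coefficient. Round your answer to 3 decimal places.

Rank fibre: 6, 7, 3, 4, 2, 5, 1
Rank cholesterol: 6, 5, 2, 7, 1, 4, 3
d = rank(fibre) − rank(cholesterol): 0, 2, 1, -3, 1, 1, -2; Σd² = 20
ρ = 1 − 6Σd² / [n(n²−1)] = 1 − 6×20 / (7×48) = 1 − 120/336 ≈ 0.643

0.643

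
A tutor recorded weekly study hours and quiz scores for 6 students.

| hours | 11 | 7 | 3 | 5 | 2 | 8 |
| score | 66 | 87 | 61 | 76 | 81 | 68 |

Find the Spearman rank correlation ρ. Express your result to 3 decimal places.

-0.200

Rank hours: 6, 4, 2, 3, 1, 5
Rank score: 2, 6, 1, 4, 5, 3
d = rank(hours) − rank(score): 4, -2, 1, -1, -4, 2; Σd² = 42
ρ = 1 − 6Σd² / [n(n²−1)] = 1 − 6×42 / (6×35) = 1 − 252/210 ≈ -0.200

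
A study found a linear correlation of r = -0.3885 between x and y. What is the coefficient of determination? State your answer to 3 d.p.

0.151

r² = (-0.3885)² = 0.151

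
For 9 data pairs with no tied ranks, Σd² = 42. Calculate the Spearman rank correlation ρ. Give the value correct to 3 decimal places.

ρ = 1 − 6Σd² / [n(n²−1)] = 1 − 6×42 / (9×80)
  = 1 − 252/720 = 1 − 0.3500 ≈ 0.650

0.650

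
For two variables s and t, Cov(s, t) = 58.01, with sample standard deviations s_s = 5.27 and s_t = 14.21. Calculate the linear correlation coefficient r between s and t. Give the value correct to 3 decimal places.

0.775

r = Cov(s,t) / (s_s · s_t) = 58.01 / (5.27 × 14.21)
  = 58.01 / 74.8867 ≈ 0.775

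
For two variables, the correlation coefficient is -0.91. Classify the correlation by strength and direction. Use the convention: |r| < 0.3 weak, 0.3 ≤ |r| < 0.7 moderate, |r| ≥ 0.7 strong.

r = -0.91 < 0 so the relationship is negative.
|r| = 0.91, which falls in the strong range.

strong negative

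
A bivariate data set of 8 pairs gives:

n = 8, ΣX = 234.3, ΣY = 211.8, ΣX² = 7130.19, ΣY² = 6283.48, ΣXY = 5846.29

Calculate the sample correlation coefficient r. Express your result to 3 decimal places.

-0.838

r = (nΣXY − ΣXΣY) / √[(nΣX² − (ΣX)²)(nΣY² − (ΣY)²)]
Numerator: 8×5846.29 − 234.3×211.8 = -2854.42
Denominator: √[(57041.52 − 54896.49)(50267.84 − 44859.24)] = √[2145.03 × 5408.6] = 3406.1135
r = -2854.42 / 3406.1135 ≈ -0.838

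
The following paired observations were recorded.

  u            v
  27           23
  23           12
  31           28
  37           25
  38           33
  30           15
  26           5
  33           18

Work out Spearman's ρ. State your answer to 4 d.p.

Rank u: 3, 1, 5, 7, 8, 4, 2, 6
Rank v: 5, 2, 7, 6, 8, 3, 1, 4
d = rank(u) − rank(v): -2, -1, -2, 1, 0, 1, 1, 2; Σd² = 16
ρ = 1 − 6Σd² / [n(n²−1)] = 1 − 6×16 / (8×63) = 1 − 96/504 ≈ 0.8095

0.8095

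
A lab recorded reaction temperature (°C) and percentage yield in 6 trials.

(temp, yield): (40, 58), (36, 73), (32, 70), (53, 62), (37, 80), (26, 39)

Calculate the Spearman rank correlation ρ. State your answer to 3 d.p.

0.143

Rank temp: 5, 3, 2, 6, 4, 1
Rank yield: 2, 5, 4, 3, 6, 1
d = rank(temp) − rank(yield): 3, -2, -2, 3, -2, 0; Σd² = 30
ρ = 1 − 6Σd² / [n(n²−1)] = 1 − 6×30 / (6×35) = 1 − 180/210 ≈ 0.143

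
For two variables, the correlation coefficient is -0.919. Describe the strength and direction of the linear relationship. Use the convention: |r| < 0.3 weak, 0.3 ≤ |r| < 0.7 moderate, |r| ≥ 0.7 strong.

strong negative

r = -0.919 < 0 so the relationship is negative.
|r| = 0.919, which falls in the strong range.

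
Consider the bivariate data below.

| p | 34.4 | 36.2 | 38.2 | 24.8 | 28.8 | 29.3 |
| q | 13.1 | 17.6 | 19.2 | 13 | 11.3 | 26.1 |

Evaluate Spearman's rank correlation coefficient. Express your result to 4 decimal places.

0.6000

Rank p: 4, 5, 6, 1, 2, 3
Rank q: 3, 4, 5, 2, 1, 6
d = rank(p) − rank(q): 1, 1, 1, -1, 1, -3; Σd² = 14
ρ = 1 − 6Σd² / [n(n²−1)] = 1 − 6×14 / (6×35) = 1 − 84/210 ≈ 0.6000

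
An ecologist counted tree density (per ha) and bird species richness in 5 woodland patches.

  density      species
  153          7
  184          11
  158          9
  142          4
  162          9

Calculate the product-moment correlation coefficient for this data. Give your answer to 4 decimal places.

n = 5, Σx = 799, Σy = 40, Σx² = 128637, Σy² = 348, Σxy = 6543
nΣxy − ΣxΣy = 32715 − 31960 = 755
nΣx² − (Σx)² = 643185 − 638401 = 4784; nΣy² − (Σy)² = 1740 − 1600 = 140
r = 755 / √(4784 × 140) = 755 / 818.3887 ≈ 0.9225

0.9225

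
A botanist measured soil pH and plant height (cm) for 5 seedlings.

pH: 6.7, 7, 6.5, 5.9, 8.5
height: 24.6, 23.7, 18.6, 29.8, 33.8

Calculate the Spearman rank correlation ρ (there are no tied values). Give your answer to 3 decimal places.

Rank pH: 3, 4, 2, 1, 5
Rank height: 3, 2, 1, 4, 5
d = rank(pH) − rank(height): 0, 2, 1, -3, 0; Σd² = 14
ρ = 1 − 6Σd² / [n(n²−1)] = 1 − 6×14 / (5×24) = 1 − 84/120 ≈ 0.300

0.300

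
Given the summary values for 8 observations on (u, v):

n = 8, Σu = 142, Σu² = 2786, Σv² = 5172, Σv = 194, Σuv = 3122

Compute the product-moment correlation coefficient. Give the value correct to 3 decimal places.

r = (nΣuv − ΣuΣv) / √[(nΣu² − (Σu)²)(nΣv² − (Σv)²)]
Numerator: 8×3122 − 142×194 = -2572
Denominator: √[(22288 − 20164)(41376 − 37636)] = √[2124 × 3740] = 2818.4677
r = -2572 / 2818.4677 ≈ -0.913

-0.913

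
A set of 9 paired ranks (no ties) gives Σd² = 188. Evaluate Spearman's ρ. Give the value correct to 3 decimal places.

ρ = 1 − 6Σd² / [n(n²−1)] = 1 − 6×188 / (9×80)
  = 1 − 1128/720 = 1 − 1.5667 ≈ -0.567

-0.567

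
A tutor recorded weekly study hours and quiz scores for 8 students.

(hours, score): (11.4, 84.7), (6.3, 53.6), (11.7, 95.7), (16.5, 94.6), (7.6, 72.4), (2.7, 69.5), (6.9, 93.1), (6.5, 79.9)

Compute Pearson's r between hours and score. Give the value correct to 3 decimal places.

0.646

n = 8, Σx = 69.6, Σy = 643.5, Σx² = 733.7, Σy² = 53278.33, Σxy = 5883.48
nΣxy − ΣxΣy = 47067.84 − 44787.6 = 2280.24
nΣx² − (Σx)² = 5869.6 − 4844.16 = 1025.44; nΣy² − (Σy)² = 426226.64 − 414092.25 = 12134.39
r = 2280.24 / √(1025.44 × 12134.39) = 2280.24 / 3527.4763 ≈ 0.646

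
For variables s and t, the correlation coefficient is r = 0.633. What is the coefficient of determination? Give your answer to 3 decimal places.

0.401

r² = (0.633)² = 0.401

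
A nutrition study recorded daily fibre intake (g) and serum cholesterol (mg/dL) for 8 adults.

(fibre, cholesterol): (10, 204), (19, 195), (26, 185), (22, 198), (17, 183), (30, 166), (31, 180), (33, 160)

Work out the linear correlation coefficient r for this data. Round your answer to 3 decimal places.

n = 8, Σx = 188, Σy = 1471, Σx² = 4860, Σy² = 272115, Σxy = 33862
nΣxy − ΣxΣy = 270896 − 276548 = -5652
nΣx² − (Σx)² = 38880 − 35344 = 3536; nΣy² − (Σy)² = 2176920 − 2163841 = 13079
r = -5652 / √(3536 × 13079) = -5652 / 6800.5400 ≈ -0.831

-0.831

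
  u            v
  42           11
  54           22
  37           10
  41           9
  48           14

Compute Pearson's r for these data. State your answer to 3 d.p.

0.932

n = 5, Σu = 222, Σv = 66, Σu² = 10034, Σv² = 982, Σuv = 3061
nΣuv − ΣuΣv = 15305 − 14652 = 653
nΣu² − (Σu)² = 50170 − 49284 = 886; nΣv² − (Σv)² = 4910 − 4356 = 554
r = 653 / √(886 × 554) = 653 / 700.6026 ≈ 0.932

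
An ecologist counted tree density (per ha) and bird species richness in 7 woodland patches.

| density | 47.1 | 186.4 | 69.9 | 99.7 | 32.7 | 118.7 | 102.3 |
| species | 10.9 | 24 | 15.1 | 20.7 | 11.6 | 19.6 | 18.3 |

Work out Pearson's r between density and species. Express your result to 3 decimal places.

n = 7, Σx = 656.8, Σy = 120.2, Σx² = 77413.74, Σy² = 2204.92, Σxy = 12684.2
nΣxy − ΣxΣy = 88789.4 − 78947.36 = 9842.04
nΣx² − (Σx)² = 541896.18 − 431386.24 = 110509.94; nΣy² − (Σy)² = 15434.44 − 14448.04 = 986.4
r = 9842.04 / √(110509.94 × 986.4) = 9842.04 / 10440.6420 ≈ 0.943

0.943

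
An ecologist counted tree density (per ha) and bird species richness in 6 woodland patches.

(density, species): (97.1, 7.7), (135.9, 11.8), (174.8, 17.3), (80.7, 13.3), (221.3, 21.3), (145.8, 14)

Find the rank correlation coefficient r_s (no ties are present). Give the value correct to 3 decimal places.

Rank density: 2, 3, 5, 1, 6, 4
Rank species: 1, 2, 5, 3, 6, 4
d = rank(density) − rank(species): 1, 1, 0, -2, 0, 0; Σd² = 6
ρ = 1 − 6Σd² / [n(n²−1)] = 1 − 6×6 / (6×35) = 1 − 36/210 ≈ 0.829

0.829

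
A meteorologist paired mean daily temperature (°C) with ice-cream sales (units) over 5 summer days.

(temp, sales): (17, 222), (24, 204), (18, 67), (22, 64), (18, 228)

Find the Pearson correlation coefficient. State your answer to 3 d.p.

-0.152

n = 5, Σx = 99, Σy = 785, Σx² = 1997, Σy² = 151469, Σxy = 15388
nΣxy − ΣxΣy = 76940 − 77715 = -775
nΣx² − (Σx)² = 9985 − 9801 = 184; nΣy² − (Σy)² = 757345 − 616225 = 141120
r = -775 / √(184 × 141120) = -775 / 5095.6923 ≈ -0.152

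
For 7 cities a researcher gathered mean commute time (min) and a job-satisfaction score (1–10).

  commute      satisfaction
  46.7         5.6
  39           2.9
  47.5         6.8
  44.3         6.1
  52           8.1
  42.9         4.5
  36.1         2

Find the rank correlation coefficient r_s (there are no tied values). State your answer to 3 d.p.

Rank commute: 5, 2, 6, 4, 7, 3, 1
Rank satisfaction: 4, 2, 6, 5, 7, 3, 1
d = rank(commute) − rank(satisfaction): 1, 0, 0, -1, 0, 0, 0; Σd² = 2
ρ = 1 − 6Σd² / [n(n²−1)] = 1 − 6×2 / (7×48) = 1 − 12/336 ≈ 0.964

0.964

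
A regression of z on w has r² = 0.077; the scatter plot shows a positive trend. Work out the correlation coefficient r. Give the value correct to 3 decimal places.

0.277

|r| = √0.077 = 0.277
The association is positive, so r = 0.277.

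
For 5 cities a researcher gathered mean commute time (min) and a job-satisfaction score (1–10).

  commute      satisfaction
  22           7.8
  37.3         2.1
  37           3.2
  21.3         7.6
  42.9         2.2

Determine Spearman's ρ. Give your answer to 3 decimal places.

-0.800

Rank commute: 2, 4, 3, 1, 5
Rank satisfaction: 5, 1, 3, 4, 2
d = rank(commute) − rank(satisfaction): -3, 3, 0, -3, 3; Σd² = 36
ρ = 1 − 6Σd² / [n(n²−1)] = 1 − 6×36 / (5×24) = 1 − 216/120 ≈ -0.800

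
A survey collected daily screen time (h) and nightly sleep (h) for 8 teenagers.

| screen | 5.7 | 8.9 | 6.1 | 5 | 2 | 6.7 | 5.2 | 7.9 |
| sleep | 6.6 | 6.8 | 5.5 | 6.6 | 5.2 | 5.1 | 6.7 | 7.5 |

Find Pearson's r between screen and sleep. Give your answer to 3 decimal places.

n = 8, Σx = 47.5, Σy = 50, Σx² = 312.25, Σy² = 317.8, Σxy = 303.35
nΣxy − ΣxΣy = 2426.8 − 2375 = 51.8
nΣx² − (Σx)² = 2498 − 2256.25 = 241.75; nΣy² − (Σy)² = 2542.4 − 2500 = 42.4
r = 51.8 / √(241.75 × 42.4) = 51.8 / 101.2433 ≈ 0.512

0.512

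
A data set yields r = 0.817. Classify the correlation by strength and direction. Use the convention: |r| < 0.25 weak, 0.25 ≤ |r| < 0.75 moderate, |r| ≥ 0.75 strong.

strong positive

r = 0.817 > 0 so the relationship is positive.
|r| = 0.817, which falls in the strong range.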